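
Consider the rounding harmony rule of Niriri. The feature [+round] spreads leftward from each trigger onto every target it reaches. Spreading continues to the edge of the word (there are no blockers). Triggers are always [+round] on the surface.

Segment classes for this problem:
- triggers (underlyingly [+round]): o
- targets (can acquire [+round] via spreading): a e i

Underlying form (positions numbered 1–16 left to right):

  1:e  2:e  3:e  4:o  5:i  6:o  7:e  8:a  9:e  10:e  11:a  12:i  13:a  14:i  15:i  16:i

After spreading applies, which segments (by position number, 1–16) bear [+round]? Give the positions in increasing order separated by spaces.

From /o/ at 4 leftward: 3 /e/ → [+round]; 2 /e/ → [+round]; 1 /e/ → [+round]; word edge.
From /o/ at 6 leftward: 5 /i/ → [+round]; 4 /o/ is itself a trigger — this domain ends here.
Targets with no active source: positions 7 8 9 10 11 12 13 14 15 16 stay [-round].

1 2 3 4 5 6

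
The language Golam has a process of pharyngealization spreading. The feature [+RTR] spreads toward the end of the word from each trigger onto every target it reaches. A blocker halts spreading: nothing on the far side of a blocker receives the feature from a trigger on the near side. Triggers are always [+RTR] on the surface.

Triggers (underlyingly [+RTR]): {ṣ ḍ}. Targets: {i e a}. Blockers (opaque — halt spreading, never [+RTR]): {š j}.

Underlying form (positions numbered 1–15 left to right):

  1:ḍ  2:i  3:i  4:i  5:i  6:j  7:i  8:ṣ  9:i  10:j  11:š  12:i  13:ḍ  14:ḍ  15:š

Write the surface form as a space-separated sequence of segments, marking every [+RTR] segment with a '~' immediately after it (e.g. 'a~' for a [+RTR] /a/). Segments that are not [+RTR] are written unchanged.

From /ḍ/ at 1 rightward: 2 /i/ → [+RTR]; 3 /i/ → [+RTR]; 4 /i/ → [+RTR]; 5 /i/ → [+RTR]; 6 /j/ blocks.
From /ṣ/ at 8 rightward: 9 /i/ → [+RTR]; 10 /j/ blocks.
From /ḍ/ at 13 rightward: 14 /ḍ/ is itself a trigger — this domain ends here.
From /ḍ/ at 14 rightward: 15 /š/ blocks.
Targets with no active source: positions 7 12 stay [-emphatic].
[+RTR] positions on the surface: 1 2 3 4 5 8 9 13 14.

ḍ~ i~ i~ i~ i~ j i ṣ~ i~ j š i ḍ~ ḍ~ š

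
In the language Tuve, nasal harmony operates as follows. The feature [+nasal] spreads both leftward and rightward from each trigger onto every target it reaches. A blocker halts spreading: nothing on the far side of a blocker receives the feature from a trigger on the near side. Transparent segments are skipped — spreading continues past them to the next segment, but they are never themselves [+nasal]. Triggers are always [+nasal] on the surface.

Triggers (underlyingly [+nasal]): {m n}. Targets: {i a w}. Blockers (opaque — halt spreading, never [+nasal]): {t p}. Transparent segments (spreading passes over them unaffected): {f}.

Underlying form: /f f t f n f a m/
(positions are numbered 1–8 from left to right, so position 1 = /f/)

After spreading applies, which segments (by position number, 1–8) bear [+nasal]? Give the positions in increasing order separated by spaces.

From /n/ at 5 rightward: 6 /f/ transparent; 7 /a/ → [+nasal]; 8 /m/ is itself a trigger — this domain ends here.
From /n/ at 5 leftward: 4 /f/ transparent; 3 /t/ blocks.
From /m/ at 8 rightward: word edge.
From /m/ at 8 leftward: 7 /a/ → [+nasal]; 6 /f/ transparent; 5 /n/ is itself a trigger — this domain ends here.

5 7 8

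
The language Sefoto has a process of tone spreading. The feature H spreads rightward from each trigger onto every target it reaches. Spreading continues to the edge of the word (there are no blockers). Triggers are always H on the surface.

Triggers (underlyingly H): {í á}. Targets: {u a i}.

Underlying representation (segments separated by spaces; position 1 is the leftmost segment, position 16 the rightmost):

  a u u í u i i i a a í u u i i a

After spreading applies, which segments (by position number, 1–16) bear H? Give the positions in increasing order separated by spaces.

From /í/ at 4 rightward: 5 /u/ → H; 6 /i/ → H; 7 /i/ → H; 8 /i/ → H; 9 /a/ → H; 10 /a/ → H; 11 /í/ is itself a trigger — this domain ends here.
From /í/ at 11 rightward: 12 /u/ → H; 13 /u/ → H; 14 /i/ → H; 15 /i/ → H; 16 /a/ → H; word edge.
Targets with no active source: positions 1 2 3 stay [-high tone].

4 5 6 7 8 9 10 11 12 13 14 15 16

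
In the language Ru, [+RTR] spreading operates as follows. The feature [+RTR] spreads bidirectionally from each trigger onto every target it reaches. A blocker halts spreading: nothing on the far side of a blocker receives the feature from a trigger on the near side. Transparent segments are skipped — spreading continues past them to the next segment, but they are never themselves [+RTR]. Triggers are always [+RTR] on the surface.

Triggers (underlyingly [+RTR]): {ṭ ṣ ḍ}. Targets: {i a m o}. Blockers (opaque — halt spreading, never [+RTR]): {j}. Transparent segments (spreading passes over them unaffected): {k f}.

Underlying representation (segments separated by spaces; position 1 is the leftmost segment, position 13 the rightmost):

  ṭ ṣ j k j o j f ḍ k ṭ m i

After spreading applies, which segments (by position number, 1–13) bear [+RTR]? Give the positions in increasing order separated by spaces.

1 2 9 11 12 13

From /ṭ/ at 1 rightward: 2 /ṣ/ is itself a trigger — this domain ends here.
From /ṭ/ at 1 leftward: word edge.
From /ṣ/ at 2 rightward: 3 /j/ blocks.
From /ṣ/ at 2 leftward: 1 /ṭ/ is itself a trigger — this domain ends here.
From /ḍ/ at 9 rightward: 10 /k/ transparent; 11 /ṭ/ is itself a trigger — this domain ends here.
From /ḍ/ at 9 leftward: 8 /f/ transparent; 7 /j/ blocks.
From /ṭ/ at 11 rightward: 12 /m/ → [+RTR]; 13 /i/ → [+RTR]; word edge.
From /ṭ/ at 11 leftward: 10 /k/ transparent; 9 /ḍ/ is itself a trigger — this domain ends here.
Target with no active source: position 6 stays [-emphatic].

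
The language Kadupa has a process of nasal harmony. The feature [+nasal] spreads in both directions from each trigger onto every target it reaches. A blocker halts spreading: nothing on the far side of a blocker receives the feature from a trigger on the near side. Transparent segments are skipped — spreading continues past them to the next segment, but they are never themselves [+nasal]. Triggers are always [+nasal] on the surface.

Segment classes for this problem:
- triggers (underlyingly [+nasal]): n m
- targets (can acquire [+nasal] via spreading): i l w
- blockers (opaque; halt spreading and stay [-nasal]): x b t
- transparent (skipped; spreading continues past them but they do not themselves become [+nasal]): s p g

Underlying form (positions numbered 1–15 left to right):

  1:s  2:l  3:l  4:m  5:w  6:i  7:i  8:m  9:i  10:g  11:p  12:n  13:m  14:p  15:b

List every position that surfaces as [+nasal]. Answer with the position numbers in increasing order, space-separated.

From /m/ at 4 rightward: 5 /w/ → [+nasal]; 6 /i/ → [+nasal]; 7 /i/ → [+nasal]; 8 /m/ is itself a trigger — this domain ends here.
From /m/ at 4 leftward: 3 /l/ → [+nasal]; 2 /l/ → [+nasal]; 1 /s/ transparent; word edge.
From /m/ at 8 rightward: 9 /i/ → [+nasal]; 10 /g/ transparent; 11 /p/ transparent; 12 /n/ is itself a trigger — this domain ends here.
From /m/ at 8 leftward: 7 /i/ → [+nasal]; 6 /i/ → [+nasal]; 5 /w/ → [+nasal]; 4 /m/ is itself a trigger — this domain ends here.
From /n/ at 12 rightward: 13 /m/ is itself a trigger — this domain ends here.
From /n/ at 12 leftward: 11 /p/ transparent; 10 /g/ transparent; 9 /i/ → [+nasal]; 8 /m/ is itself a trigger — this domain ends here.
From /m/ at 13 rightward: 14 /p/ transparent; 15 /b/ blocks.
From /m/ at 13 leftward: 12 /n/ is itself a trigger — this domain ends here.

2 3 4 5 6 7 8 9 12 13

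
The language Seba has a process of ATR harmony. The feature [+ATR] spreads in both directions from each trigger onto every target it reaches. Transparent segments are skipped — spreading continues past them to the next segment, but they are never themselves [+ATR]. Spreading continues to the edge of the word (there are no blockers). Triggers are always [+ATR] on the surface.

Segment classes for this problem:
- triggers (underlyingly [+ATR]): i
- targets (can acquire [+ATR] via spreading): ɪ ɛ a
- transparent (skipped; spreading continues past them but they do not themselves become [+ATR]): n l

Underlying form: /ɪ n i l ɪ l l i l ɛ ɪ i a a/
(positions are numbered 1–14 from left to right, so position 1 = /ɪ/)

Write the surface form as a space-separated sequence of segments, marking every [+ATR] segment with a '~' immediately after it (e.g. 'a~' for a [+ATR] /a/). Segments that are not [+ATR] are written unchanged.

ɪ~ n i~ l ɪ~ l l i~ l ɛ~ ɪ~ i~ a~ a~

From /i/ at 3 rightward: 4 /l/ transparent; 5 /ɪ/ → [+ATR]; 6 /l/ transparent; 7 /l/ transparent; 8 /i/ is itself a trigger — this domain ends here.
From /i/ at 3 leftward: 2 /n/ transparent; 1 /ɪ/ → [+ATR]; word edge.
From /i/ at 8 rightward: 9 /l/ transparent; 10 /ɛ/ → [+ATR]; 11 /ɪ/ → [+ATR]; 12 /i/ is itself a trigger — this domain ends here.
From /i/ at 8 leftward: 7 /l/ transparent; 6 /l/ transparent; 5 /ɪ/ → [+ATR]; 4 /l/ transparent; 3 /i/ is itself a trigger — this domain ends here.
From /i/ at 12 rightward: 13 /a/ → [+ATR]; 14 /a/ → [+ATR]; word edge.
From /i/ at 12 leftward: 11 /ɪ/ → [+ATR]; 10 /ɛ/ → [+ATR]; 9 /l/ transparent; 8 /i/ is itself a trigger — this domain ends here.
[+ATR] positions on the surface: 1 3 5 8 10 11 12 13 14.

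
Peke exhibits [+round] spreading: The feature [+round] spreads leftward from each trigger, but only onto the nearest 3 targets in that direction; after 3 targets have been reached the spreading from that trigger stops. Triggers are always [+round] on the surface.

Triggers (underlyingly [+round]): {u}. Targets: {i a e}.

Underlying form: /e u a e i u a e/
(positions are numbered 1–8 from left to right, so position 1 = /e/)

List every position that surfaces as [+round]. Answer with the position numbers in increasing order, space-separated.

1 2 3 4 5 6

From /u/ at 2 leftward: 1 /e/ → [+round]; word edge.
From /u/ at 6 leftward: 5 /i/ → [+round]; 4 /e/ → [+round]; 3 /a/ → [+round]; bound reached.
Targets with no active source: positions 7 8 stay [-round].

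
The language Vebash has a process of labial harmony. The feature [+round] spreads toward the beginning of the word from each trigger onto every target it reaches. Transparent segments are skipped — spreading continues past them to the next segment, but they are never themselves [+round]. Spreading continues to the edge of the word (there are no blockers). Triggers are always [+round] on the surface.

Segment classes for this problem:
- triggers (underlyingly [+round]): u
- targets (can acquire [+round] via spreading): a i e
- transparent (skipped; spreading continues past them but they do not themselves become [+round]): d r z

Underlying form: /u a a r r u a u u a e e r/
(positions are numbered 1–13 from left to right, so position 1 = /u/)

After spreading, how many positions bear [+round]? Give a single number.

7

From /u/ at 1 leftward: word edge.
From /u/ at 6 leftward: 5 /r/ transparent; 4 /r/ transparent; 3 /a/ → [+round]; 2 /a/ → [+round]; 1 /u/ is itself a trigger — this domain ends here.
From /u/ at 8 leftward: 7 /a/ → [+round]; 6 /u/ is itself a trigger — this domain ends here.
From /u/ at 9 leftward: 8 /u/ is itself a trigger — this domain ends here.
Targets with no active source: positions 10 11 12 stay [-round].
[+round] positions on the surface: 1 2 3 6 7 8 9.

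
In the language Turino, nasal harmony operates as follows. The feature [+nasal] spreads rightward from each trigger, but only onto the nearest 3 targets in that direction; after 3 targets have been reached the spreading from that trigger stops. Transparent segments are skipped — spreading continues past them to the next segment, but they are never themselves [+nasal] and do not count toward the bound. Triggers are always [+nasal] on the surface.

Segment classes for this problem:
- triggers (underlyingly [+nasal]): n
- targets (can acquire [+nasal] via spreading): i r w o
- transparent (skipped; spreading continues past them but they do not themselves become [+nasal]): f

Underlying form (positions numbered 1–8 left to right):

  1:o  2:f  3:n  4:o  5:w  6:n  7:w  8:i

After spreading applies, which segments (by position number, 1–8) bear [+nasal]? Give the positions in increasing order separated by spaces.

3 4 5 6 7 8

From /n/ at 3 rightward: 4 /o/ → [+nasal]; 5 /w/ → [+nasal]; 6 /n/ is itself a trigger — this domain ends here.
From /n/ at 6 rightward: 7 /w/ → [+nasal]; 8 /i/ → [+nasal]; word edge.
Target with no active source: position 1 stays [-nasal].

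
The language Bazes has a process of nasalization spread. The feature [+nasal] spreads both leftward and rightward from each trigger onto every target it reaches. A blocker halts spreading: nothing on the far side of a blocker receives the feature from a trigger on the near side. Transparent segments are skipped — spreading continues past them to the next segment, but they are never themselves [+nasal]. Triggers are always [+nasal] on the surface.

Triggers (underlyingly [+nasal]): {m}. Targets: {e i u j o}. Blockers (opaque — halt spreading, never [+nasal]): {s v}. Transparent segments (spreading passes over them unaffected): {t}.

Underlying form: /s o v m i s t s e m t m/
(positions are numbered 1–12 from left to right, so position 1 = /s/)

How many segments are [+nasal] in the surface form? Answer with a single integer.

From /m/ at 4 rightward: 5 /i/ → [+nasal]; 6 /s/ blocks.
From /m/ at 4 leftward: 3 /v/ blocks.
From /m/ at 10 rightward: 11 /t/ transparent; 12 /m/ is itself a trigger — this domain ends here.
From /m/ at 10 leftward: 9 /e/ → [+nasal]; 8 /s/ blocks.
From /m/ at 12 rightward: word edge.
From /m/ at 12 leftward: 11 /t/ transparent; 10 /m/ is itself a trigger — this domain ends here.
Target with no active source: position 2 stays [-nasal].
[+nasal] positions on the surface: 4 5 9 10 12.

5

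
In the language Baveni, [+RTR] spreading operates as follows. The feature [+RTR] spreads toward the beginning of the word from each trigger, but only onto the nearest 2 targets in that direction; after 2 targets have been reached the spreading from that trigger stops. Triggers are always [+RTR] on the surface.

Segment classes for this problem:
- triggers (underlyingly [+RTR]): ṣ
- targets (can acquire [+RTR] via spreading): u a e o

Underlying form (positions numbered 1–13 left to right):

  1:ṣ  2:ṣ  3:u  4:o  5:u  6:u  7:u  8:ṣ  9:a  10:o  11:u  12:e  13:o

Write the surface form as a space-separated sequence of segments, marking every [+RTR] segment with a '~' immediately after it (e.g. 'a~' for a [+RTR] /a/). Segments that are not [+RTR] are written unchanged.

From /ṣ/ at 1 leftward: word edge.
From /ṣ/ at 2 leftward: 1 /ṣ/ is itself a trigger — this domain ends here.
From /ṣ/ at 8 leftward: 7 /u/ → [+RTR]; 6 /u/ → [+RTR]; bound reached.
Targets with no active source: positions 3 4 5 9 10 11 12 13 stay [-emphatic].
[+RTR] positions on the surface: 1 2 6 7 8.

ṣ~ ṣ~ u o u u~ u~ ṣ~ a o u e o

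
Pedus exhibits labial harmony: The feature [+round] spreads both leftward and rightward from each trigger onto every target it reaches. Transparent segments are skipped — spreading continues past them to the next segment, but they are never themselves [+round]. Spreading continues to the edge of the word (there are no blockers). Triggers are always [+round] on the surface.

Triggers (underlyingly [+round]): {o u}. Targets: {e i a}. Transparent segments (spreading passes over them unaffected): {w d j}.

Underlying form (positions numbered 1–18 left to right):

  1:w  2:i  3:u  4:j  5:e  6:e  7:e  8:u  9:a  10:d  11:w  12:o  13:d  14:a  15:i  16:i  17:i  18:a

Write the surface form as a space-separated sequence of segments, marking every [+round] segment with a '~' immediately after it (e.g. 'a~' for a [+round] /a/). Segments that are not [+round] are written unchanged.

From /u/ at 3 rightward: 4 /j/ transparent; 5 /e/ → [+round]; 6 /e/ → [+round]; 7 /e/ → [+round]; 8 /u/ is itself a trigger — this domain ends here.
From /u/ at 3 leftward: 2 /i/ → [+round]; 1 /w/ transparent; word edge.
From /u/ at 8 rightward: 9 /a/ → [+round]; 10 /d/ transparent; 11 /w/ transparent; 12 /o/ is itself a trigger — this domain ends here.
From /u/ at 8 leftward: 7 /e/ → [+round]; 6 /e/ → [+round]; 5 /e/ → [+round]; 4 /j/ transparent; 3 /u/ is itself a trigger — this domain ends here.
From /o/ at 12 rightward: 13 /d/ transparent; 14 /a/ → [+round]; 15 /i/ → [+round]; 16 /i/ → [+round]; 17 /i/ → [+round]; 18 /a/ → [+round]; word edge.
From /o/ at 12 leftward: 11 /w/ transparent; 10 /d/ transparent; 9 /a/ → [+round]; 8 /u/ is itself a trigger — this domain ends here.
[+round] positions on the surface: 2 3 5 6 7 8 9 12 14 15 16 17 18.

w i~ u~ j e~ e~ e~ u~ a~ d w o~ d a~ i~ i~ i~ a~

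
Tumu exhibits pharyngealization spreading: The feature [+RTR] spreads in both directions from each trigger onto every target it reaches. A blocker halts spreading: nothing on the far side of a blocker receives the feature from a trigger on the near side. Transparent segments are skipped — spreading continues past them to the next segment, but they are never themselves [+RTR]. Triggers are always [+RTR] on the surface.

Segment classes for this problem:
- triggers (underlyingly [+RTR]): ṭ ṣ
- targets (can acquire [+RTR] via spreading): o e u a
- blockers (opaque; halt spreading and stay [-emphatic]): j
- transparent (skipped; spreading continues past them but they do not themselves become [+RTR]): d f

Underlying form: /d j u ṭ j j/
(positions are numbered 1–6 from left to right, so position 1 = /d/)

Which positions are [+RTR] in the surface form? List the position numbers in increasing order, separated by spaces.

3 4

From /ṭ/ at 4 rightward: 5 /j/ blocks.
From /ṭ/ at 4 leftward: 3 /u/ → [+RTR]; 2 /j/ blocks.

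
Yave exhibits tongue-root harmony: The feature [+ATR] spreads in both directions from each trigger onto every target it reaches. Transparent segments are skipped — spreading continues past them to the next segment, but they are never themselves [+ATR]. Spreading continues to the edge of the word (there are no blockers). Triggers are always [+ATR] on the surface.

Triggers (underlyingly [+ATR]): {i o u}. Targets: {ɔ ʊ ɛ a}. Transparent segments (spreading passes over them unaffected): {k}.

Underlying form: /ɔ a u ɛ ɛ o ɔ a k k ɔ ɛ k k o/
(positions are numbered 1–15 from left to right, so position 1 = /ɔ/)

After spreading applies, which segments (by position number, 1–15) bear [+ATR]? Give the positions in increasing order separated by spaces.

1 2 3 4 5 6 7 8 11 12 15

From /u/ at 3 rightward: 4 /ɛ/ → [+ATR]; 5 /ɛ/ → [+ATR]; 6 /o/ is itself a trigger — this domain ends here.
From /u/ at 3 leftward: 2 /a/ → [+ATR]; 1 /ɔ/ → [+ATR]; word edge.
From /o/ at 6 rightward: 7 /ɔ/ → [+ATR]; 8 /a/ → [+ATR]; 9 /k/ transparent; 10 /k/ transparent; 11 /ɔ/ → [+ATR]; 12 /ɛ/ → [+ATR]; 13 /k/ transparent; 14 /k/ transparent; 15 /o/ is itself a trigger — this domain ends here.
From /o/ at 6 leftward: 5 /ɛ/ → [+ATR]; 4 /ɛ/ → [+ATR]; 3 /u/ is itself a trigger — this domain ends here.
From /o/ at 15 rightward: word edge.
From /o/ at 15 leftward: 14 /k/ transparent; 13 /k/ transparent; 12 /ɛ/ → [+ATR]; 11 /ɔ/ → [+ATR]; 10 /k/ transparent; 9 /k/ transparent; 8 /a/ → [+ATR]; 7 /ɔ/ → [+ATR]; 6 /o/ is itself a trigger — this domain ends here.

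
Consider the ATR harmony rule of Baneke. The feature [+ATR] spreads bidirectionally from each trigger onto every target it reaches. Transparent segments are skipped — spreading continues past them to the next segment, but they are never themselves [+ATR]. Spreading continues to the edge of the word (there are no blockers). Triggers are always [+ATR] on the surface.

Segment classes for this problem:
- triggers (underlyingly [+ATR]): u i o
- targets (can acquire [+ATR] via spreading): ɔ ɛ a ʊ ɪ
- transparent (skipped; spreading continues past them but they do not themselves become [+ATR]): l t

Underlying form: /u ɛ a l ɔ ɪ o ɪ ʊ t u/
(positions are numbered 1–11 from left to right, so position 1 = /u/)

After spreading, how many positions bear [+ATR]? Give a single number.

From /u/ at 1 rightward: 2 /ɛ/ → [+ATR]; 3 /a/ → [+ATR]; 4 /l/ transparent; 5 /ɔ/ → [+ATR]; 6 /ɪ/ → [+ATR]; 7 /o/ is itself a trigger — this domain ends here.
From /u/ at 1 leftward: word edge.
From /o/ at 7 rightward: 8 /ɪ/ → [+ATR]; 9 /ʊ/ → [+ATR]; 10 /t/ transparent; 11 /u/ is itself a trigger — this domain ends here.
From /o/ at 7 leftward: 6 /ɪ/ → [+ATR]; 5 /ɔ/ → [+ATR]; 4 /l/ transparent; 3 /a/ → [+ATR]; 2 /ɛ/ → [+ATR]; 1 /u/ is itself a trigger — this domain ends here.
From /u/ at 11 rightward: word edge.
From /u/ at 11 leftward: 10 /t/ transparent; 9 /ʊ/ → [+ATR]; 8 /ɪ/ → [+ATR]; 7 /o/ is itself a trigger — this domain ends here.
[+ATR] positions on the surface: 1 2 3 5 6 7 8 9 11.

9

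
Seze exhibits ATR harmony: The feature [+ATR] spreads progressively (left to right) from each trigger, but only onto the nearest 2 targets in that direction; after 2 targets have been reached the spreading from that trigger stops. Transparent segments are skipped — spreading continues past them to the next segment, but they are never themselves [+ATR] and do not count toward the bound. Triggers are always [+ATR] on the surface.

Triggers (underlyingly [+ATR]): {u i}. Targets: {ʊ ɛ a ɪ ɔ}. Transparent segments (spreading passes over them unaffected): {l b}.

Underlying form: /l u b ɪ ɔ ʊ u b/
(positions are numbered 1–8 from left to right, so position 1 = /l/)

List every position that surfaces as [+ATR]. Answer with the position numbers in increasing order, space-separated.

From /u/ at 2 rightward: 3 /b/ transparent; 4 /ɪ/ → [+ATR]; 5 /ɔ/ → [+ATR]; bound reached.
From /u/ at 7 rightward: 8 /b/ transparent; word edge.
Target with no active source: position 6 stays [-ATR].

2 4 5 7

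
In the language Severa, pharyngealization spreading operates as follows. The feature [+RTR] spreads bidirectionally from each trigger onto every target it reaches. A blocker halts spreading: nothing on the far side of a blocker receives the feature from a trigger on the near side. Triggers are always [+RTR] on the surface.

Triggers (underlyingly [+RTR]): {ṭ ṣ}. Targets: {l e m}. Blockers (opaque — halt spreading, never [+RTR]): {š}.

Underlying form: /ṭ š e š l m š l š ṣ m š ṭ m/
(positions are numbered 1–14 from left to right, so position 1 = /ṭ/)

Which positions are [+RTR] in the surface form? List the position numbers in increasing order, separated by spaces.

1 10 11 13 14

From /ṭ/ at 1 rightward: 2 /š/ blocks.
From /ṭ/ at 1 leftward: word edge.
From /ṣ/ at 10 rightward: 11 /m/ → [+RTR]; 12 /š/ blocks.
From /ṣ/ at 10 leftward: 9 /š/ blocks.
From /ṭ/ at 13 rightward: 14 /m/ → [+RTR]; word edge.
From /ṭ/ at 13 leftward: 12 /š/ blocks.
Targets with no active source: positions 3 5 6 8 stay [-emphatic].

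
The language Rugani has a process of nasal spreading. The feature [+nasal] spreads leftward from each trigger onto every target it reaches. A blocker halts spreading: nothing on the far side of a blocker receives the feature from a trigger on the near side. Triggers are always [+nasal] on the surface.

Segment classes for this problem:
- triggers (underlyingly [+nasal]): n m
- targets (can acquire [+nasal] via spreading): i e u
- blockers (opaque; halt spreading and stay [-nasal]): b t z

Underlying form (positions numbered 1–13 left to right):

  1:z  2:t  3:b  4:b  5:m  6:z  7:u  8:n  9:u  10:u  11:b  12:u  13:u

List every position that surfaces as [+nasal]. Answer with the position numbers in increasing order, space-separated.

5 7 8

From /m/ at 5 leftward: 4 /b/ blocks.
From /n/ at 8 leftward: 7 /u/ → [+nasal]; 6 /z/ blocks.
Targets with no active source: positions 9 10 12 13 stay [-nasal].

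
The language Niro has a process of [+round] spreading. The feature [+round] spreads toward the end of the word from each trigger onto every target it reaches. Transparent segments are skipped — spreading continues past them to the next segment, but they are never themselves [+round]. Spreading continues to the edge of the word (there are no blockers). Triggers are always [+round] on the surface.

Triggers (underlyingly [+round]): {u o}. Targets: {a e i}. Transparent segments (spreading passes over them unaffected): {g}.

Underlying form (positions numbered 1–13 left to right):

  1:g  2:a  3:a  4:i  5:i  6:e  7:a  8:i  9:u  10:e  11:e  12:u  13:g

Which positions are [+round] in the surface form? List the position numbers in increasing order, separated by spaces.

9 10 11 12

From /u/ at 9 rightward: 10 /e/ → [+round]; 11 /e/ → [+round]; 12 /u/ is itself a trigger — this domain ends here.
From /u/ at 12 rightward: 13 /g/ transparent; word edge.
Targets with no active source: positions 2 3 4 5 6 7 8 stay [-round].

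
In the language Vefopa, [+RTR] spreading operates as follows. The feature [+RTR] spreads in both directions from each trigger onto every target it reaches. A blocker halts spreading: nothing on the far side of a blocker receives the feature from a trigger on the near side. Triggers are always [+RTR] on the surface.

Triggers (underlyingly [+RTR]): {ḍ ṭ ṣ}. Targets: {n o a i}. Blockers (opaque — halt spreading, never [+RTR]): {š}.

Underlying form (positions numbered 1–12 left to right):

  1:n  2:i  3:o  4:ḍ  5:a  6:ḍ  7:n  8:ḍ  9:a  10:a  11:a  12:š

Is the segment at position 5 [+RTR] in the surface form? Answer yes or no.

From /ḍ/ at 4 rightward: 5 /a/ → [+RTR]; 6 /ḍ/ is itself a trigger — this domain ends here.
From /ḍ/ at 4 leftward: 3 /o/ → [+RTR]; 2 /i/ → [+RTR]; 1 /n/ → [+RTR]; word edge.
From /ḍ/ at 6 rightward: 7 /n/ → [+RTR]; 8 /ḍ/ is itself a trigger — this domain ends here.
From /ḍ/ at 6 leftward: 5 /a/ → [+RTR]; 4 /ḍ/ is itself a trigger — this domain ends here.
From /ḍ/ at 8 rightward: 9 /a/ → [+RTR]; 10 /a/ → [+RTR]; 11 /a/ → [+RTR]; 12 /š/ blocks.
From /ḍ/ at 8 leftward: 7 /n/ → [+RTR]; 6 /ḍ/ is itself a trigger — this domain ends here.
[+RTR] positions on the surface: 1 2 3 4 5 6 7 8 9 10 11.

yes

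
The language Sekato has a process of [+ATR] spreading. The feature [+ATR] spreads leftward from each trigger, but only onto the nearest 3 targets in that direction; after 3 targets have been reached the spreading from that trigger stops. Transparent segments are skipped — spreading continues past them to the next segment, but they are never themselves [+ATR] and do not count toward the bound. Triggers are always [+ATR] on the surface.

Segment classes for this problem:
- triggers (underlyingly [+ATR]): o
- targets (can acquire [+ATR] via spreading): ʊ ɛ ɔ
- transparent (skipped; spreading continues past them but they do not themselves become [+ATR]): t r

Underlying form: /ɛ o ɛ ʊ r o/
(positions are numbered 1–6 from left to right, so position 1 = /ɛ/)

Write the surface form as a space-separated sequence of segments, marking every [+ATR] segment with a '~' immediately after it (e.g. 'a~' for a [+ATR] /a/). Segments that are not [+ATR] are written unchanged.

ɛ~ o~ ɛ~ ʊ~ r o~

From /o/ at 2 leftward: 1 /ɛ/ → [+ATR]; word edge.
From /o/ at 6 leftward: 5 /r/ transparent; 4 /ʊ/ → [+ATR]; 3 /ɛ/ → [+ATR]; 2 /o/ is itself a trigger — this domain ends here.
[+ATR] positions on the surface: 1 2 3 4 6.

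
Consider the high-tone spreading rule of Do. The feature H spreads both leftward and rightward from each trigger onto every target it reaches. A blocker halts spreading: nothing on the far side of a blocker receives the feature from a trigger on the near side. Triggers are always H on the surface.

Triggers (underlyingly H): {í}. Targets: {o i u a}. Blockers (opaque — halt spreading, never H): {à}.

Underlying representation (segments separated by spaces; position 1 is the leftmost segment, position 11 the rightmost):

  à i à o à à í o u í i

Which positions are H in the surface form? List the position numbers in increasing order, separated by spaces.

From /í/ at 7 rightward: 8 /o/ → H; 9 /u/ → H; 10 /í/ is itself a trigger — this domain ends here.
From /í/ at 7 leftward: 6 /à/ blocks.
From /í/ at 10 rightward: 11 /i/ → H; word edge.
From /í/ at 10 leftward: 9 /u/ → H; 8 /o/ → H; 7 /í/ is itself a trigger — this domain ends here.
Targets with no active source: positions 2 4 stay [-high tone].

7 8 9 10 11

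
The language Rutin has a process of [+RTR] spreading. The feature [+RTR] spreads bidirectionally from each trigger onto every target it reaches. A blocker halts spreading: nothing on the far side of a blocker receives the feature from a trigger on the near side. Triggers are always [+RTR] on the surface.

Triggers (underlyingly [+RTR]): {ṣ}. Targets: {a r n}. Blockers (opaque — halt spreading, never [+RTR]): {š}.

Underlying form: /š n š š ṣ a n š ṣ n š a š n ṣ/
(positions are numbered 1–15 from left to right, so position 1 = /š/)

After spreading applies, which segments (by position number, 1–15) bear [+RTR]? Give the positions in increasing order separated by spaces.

From /ṣ/ at 5 rightward: 6 /a/ → [+RTR]; 7 /n/ → [+RTR]; 8 /š/ blocks.
From /ṣ/ at 5 leftward: 4 /š/ blocks.
From /ṣ/ at 9 rightward: 10 /n/ → [+RTR]; 11 /š/ blocks.
From /ṣ/ at 9 leftward: 8 /š/ blocks.
From /ṣ/ at 15 rightward: word edge.
From /ṣ/ at 15 leftward: 14 /n/ → [+RTR]; 13 /š/ blocks.
Targets with no active source: positions 2 12 stay [-emphatic].

5 6 7 9 10 14 15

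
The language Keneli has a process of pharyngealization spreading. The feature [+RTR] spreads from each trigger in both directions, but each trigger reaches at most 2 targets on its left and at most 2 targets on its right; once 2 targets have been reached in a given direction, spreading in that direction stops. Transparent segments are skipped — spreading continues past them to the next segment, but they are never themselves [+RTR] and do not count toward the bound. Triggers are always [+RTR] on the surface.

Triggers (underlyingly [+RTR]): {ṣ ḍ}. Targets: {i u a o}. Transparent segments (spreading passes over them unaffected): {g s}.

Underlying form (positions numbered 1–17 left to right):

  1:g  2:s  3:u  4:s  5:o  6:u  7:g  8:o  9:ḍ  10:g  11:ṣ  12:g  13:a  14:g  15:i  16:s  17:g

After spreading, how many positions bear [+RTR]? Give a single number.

From /ḍ/ at 9 rightward: 10 /g/ transparent; 11 /ṣ/ is itself a trigger — this domain ends here.
From /ḍ/ at 9 leftward: 8 /o/ → [+RTR]; 7 /g/ transparent; 6 /u/ → [+RTR]; bound reached.
From /ṣ/ at 11 rightward: 12 /g/ transparent; 13 /a/ → [+RTR]; 14 /g/ transparent; 15 /i/ → [+RTR]; bound reached.
From /ṣ/ at 11 leftward: 10 /g/ transparent; 9 /ḍ/ is itself a trigger — this domain ends here.
Targets with no active source: positions 3 5 stay [-emphatic].
[+RTR] positions on the surface: 6 8 9 11 13 15.

6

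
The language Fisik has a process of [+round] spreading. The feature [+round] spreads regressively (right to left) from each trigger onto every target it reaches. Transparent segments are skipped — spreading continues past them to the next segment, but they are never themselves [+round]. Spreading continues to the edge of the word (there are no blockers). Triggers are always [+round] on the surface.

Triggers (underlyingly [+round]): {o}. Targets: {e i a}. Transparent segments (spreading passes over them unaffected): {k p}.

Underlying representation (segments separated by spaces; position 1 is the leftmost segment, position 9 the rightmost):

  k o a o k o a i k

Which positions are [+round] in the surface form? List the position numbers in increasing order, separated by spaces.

2 3 4 6

From /o/ at 2 leftward: 1 /k/ transparent; word edge.
From /o/ at 4 leftward: 3 /a/ → [+round]; 2 /o/ is itself a trigger — this domain ends here.
From /o/ at 6 leftward: 5 /k/ transparent; 4 /o/ is itself a trigger — this domain ends here.
Targets with no active source: positions 7 8 stay [-round].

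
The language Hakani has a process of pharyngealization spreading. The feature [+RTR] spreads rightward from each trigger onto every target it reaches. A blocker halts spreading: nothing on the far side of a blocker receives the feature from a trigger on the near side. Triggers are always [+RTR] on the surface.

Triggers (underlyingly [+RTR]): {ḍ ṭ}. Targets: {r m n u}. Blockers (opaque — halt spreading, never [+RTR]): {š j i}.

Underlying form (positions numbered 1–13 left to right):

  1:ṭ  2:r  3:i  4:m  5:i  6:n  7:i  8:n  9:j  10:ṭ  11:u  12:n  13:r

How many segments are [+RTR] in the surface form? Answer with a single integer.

From /ṭ/ at 1 rightward: 2 /r/ → [+RTR]; 3 /i/ blocks.
From /ṭ/ at 10 rightward: 11 /u/ → [+RTR]; 12 /n/ → [+RTR]; 13 /r/ → [+RTR]; word edge.
Targets with no active source: positions 4 6 8 stay [-emphatic].
[+RTR] positions on the surface: 1 2 10 11 12 13.

6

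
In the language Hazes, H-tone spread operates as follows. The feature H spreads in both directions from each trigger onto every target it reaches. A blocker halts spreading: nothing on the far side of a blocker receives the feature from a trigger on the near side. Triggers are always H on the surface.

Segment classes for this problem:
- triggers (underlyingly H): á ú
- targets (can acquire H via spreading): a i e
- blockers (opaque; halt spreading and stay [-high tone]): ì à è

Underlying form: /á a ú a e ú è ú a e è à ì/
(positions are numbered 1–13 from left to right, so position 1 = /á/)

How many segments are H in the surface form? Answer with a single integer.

9

From /á/ at 1 rightward: 2 /a/ → H; 3 /ú/ is itself a trigger — this domain ends here.
From /á/ at 1 leftward: word edge.
From /ú/ at 3 rightward: 4 /a/ → H; 5 /e/ → H; 6 /ú/ is itself a trigger — this domain ends here.
From /ú/ at 3 leftward: 2 /a/ → H; 1 /á/ is itself a trigger — this domain ends here.
From /ú/ at 6 rightward: 7 /è/ blocks.
From /ú/ at 6 leftward: 5 /e/ → H; 4 /a/ → H; 3 /ú/ is itself a trigger — this domain ends here.
From /ú/ at 8 rightward: 9 /a/ → H; 10 /e/ → H; 11 /è/ blocks.
From /ú/ at 8 leftward: 7 /è/ blocks.
H positions on the surface: 1 2 3 4 5 6 8 9 10.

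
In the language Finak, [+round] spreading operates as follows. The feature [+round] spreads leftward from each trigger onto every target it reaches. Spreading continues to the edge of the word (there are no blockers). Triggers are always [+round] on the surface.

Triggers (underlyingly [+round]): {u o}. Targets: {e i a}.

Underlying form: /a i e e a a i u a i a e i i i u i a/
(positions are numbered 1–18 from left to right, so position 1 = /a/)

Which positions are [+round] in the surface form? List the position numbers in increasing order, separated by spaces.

From /u/ at 8 leftward: 7 /i/ → [+round]; 6 /a/ → [+round]; 5 /a/ → [+round]; 4 /e/ → [+round]; 3 /e/ → [+round]; 2 /i/ → [+round]; 1 /a/ → [+round]; word edge.
From /u/ at 16 leftward: 15 /i/ → [+round]; 14 /i/ → [+round]; 13 /i/ → [+round]; 12 /e/ → [+round]; 11 /a/ → [+round]; 10 /i/ → [+round]; 9 /a/ → [+round]; 8 /u/ is itself a trigger — this domain ends here.
Targets with no active source: positions 17 18 stay [-round].

1 2 3 4 5 6 7 8 9 10 11 12 13 14 15 16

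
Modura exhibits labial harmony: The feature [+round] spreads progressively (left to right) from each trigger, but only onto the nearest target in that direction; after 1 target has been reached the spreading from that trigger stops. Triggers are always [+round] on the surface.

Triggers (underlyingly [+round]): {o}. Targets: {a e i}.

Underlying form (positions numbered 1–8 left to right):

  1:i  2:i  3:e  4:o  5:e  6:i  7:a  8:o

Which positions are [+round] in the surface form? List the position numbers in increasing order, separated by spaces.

4 5 8

From /o/ at 4 rightward: 5 /e/ → [+round]; bound reached.
From /o/ at 8 rightward: word edge.
Targets with no active source: positions 1 2 3 6 7 stay [-round].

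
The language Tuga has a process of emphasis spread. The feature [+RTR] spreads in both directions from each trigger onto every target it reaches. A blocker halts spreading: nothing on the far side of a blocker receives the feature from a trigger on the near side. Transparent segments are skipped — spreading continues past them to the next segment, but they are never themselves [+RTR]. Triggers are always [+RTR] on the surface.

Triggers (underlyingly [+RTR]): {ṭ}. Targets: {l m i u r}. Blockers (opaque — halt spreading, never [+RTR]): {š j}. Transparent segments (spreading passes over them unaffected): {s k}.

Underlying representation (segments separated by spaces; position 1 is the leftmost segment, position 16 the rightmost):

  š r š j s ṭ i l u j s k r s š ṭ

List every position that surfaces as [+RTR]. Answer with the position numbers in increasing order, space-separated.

From /ṭ/ at 6 rightward: 7 /i/ → [+RTR]; 8 /l/ → [+RTR]; 9 /u/ → [+RTR]; 10 /j/ blocks.
From /ṭ/ at 6 leftward: 5 /s/ transparent; 4 /j/ blocks.
From /ṭ/ at 16 rightward: word edge.
From /ṭ/ at 16 leftward: 15 /š/ blocks.
Targets with no active source: positions 2 13 stay [-emphatic].

6 7 8 9 16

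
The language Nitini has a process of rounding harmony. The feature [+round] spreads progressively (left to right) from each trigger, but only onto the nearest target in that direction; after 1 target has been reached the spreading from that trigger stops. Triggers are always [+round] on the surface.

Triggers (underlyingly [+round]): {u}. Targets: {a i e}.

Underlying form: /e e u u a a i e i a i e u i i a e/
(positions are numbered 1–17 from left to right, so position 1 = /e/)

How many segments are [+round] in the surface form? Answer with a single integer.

5

From /u/ at 3 rightward: 4 /u/ is itself a trigger — this domain ends here.
From /u/ at 4 rightward: 5 /a/ → [+round]; bound reached.
From /u/ at 13 rightward: 14 /i/ → [+round]; bound reached.
Targets with no active source: positions 1 2 6 7 8 9 10 11 12 15 16 17 stay [-round].
[+round] positions on the surface: 3 4 5 13 14.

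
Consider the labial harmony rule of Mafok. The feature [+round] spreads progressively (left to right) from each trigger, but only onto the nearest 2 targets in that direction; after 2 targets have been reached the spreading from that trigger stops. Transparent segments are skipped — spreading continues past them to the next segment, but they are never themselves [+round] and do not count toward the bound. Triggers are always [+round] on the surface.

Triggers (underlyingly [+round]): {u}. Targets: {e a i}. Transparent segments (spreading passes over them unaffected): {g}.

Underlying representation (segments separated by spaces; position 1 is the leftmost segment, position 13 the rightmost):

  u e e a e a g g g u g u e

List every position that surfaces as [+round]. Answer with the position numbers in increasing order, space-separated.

From /u/ at 1 rightward: 2 /e/ → [+round]; 3 /e/ → [+round]; bound reached.
From /u/ at 10 rightward: 11 /g/ transparent; 12 /u/ is itself a trigger — this domain ends here.
From /u/ at 12 rightward: 13 /e/ → [+round]; word edge.
Targets with no active source: positions 4 5 6 stay [-round].

1 2 3 10 12 13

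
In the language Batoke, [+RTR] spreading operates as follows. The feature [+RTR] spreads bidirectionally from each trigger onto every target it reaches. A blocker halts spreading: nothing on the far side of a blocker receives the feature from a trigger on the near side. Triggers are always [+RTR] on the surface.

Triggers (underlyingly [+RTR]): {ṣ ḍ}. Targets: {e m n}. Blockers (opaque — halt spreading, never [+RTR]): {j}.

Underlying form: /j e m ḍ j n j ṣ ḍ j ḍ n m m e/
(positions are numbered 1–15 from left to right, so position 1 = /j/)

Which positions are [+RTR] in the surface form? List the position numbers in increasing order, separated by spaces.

2 3 4 8 9 11 12 13 14 15

From /ḍ/ at 4 rightward: 5 /j/ blocks.
From /ḍ/ at 4 leftward: 3 /m/ → [+RTR]; 2 /e/ → [+RTR]; 1 /j/ blocks.
From /ṣ/ at 8 rightward: 9 /ḍ/ is itself a trigger — this domain ends here.
From /ṣ/ at 8 leftward: 7 /j/ blocks.
From /ḍ/ at 9 rightward: 10 /j/ blocks.
From /ḍ/ at 9 leftward: 8 /ṣ/ is itself a trigger — this domain ends here.
From /ḍ/ at 11 rightward: 12 /n/ → [+RTR]; 13 /m/ → [+RTR]; 14 /m/ → [+RTR]; 15 /e/ → [+RTR]; word edge.
From /ḍ/ at 11 leftward: 10 /j/ blocks.
Target with no active source: position 6 stays [-emphatic].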